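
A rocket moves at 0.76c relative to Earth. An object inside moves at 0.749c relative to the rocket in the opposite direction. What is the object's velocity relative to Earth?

Object's velocity in rocket frame is u' = -0.749c
u = (u' + v)/(1 + u'v/c²) = (v - 0.749)/(1 - 0.749·v/c²)
Numerator: 0.76 - 0.749 = 0.011
Denominator: 1 - 0.56924 = 0.43076
u = 0.011/0.43076 = 0.02554c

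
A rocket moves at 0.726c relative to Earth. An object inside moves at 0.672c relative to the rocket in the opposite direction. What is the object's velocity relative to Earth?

Object's velocity in rocket frame is u' = -0.672c
u = (u' + v)/(1 + u'v/c²) = (v - 0.672)/(1 - 0.672·v/c²)
Numerator: 0.726 - 0.672 = 0.054
Denominator: 1 - 0.487872 = 0.512128
u = 0.054/0.512128 = 0.1054c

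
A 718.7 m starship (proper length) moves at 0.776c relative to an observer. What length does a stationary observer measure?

Proper length L₀ = 718.7 m
γ = 1/√(1 - 0.776²) = 1.5855
L = L₀/γ = 718.7/1.5855 = 453.3 m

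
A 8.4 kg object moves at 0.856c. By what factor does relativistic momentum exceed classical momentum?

p_rel = γmv, p_class = mv
Ratio = γ = 1/√(1 - 0.856²) = 1.934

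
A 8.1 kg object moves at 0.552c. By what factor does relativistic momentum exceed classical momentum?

p_rel = γmv, p_class = mv
Ratio = γ = 1/√(1 - 0.552²) = 1.199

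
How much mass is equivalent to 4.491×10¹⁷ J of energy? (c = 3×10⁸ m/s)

From E = mc², we get m = E/c²
c² = (3×10⁸)² = 9×10¹⁶ m²/s²
m = 4.491×10¹⁷ / 9×10¹⁶ = 4.990 kg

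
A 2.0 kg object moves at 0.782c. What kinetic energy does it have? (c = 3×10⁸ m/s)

γ = 1/√(1 - 0.782²) = 1.6044
γ - 1 = 0.6044
KE = (γ-1)mc² = 0.6044 × 2.0 × (3×10⁸)² = 1.088×10¹⁷ J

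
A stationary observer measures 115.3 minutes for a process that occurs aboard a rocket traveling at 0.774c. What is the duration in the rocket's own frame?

Dilated time Δt = 115.3 minutes
γ = 1/√(1 - 0.774²) = 1.5793
Δt₀ = Δt/γ = 115.3/1.5793 = 73.01 minutes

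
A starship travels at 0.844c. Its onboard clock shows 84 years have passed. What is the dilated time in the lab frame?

Proper time Δt₀ = 84 years
γ = 1/√(1 - 0.844²) = 1.864
Δt = γΔt₀ = 1.864 × 84 = 156.6 years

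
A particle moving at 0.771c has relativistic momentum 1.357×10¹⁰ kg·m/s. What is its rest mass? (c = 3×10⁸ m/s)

γ = 1/√(1 - 0.771²) = 1.5703
v = 0.771 × 3×10⁸ = 2.313×10⁸ m/s
m = p/(γv) = 1.357×10¹⁰/(1.5703 × 2.313×10⁸) = 37.36 kg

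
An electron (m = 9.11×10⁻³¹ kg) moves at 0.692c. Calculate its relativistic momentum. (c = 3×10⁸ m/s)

γ = 1/√(1 - 0.692²) = 1.3852
v = 0.692 × 3×10⁸ = 2.076×10⁸ m/s
p = γmv = 1.3852 × 9.11×10⁻³¹ × 2.076×10⁸ = 2.620×10⁻²² kg·m/s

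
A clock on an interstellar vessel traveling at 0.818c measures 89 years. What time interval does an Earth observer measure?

Proper time Δt₀ = 89 years
γ = 1/√(1 - 0.818²) = 1.738
Δt = γΔt₀ = 1.738 × 89 = 154.7 years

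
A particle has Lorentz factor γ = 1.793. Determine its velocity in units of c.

From γ = 1/√(1 - v²/c²):
1/γ² = 1/1.793² = 0.3111
v²/c² = 1 - 0.3111 = 0.6889
v/c = √(0.6889) = 0.8300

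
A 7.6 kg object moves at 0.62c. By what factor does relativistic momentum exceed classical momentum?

p_rel = γmv, p_class = mv
Ratio = γ = 1/√(1 - 0.62²) = 1.275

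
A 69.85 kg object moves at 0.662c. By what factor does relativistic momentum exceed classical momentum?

p_rel = γmv, p_class = mv
Ratio = γ = 1/√(1 - 0.662²) = 1.334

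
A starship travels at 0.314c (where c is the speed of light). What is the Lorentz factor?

v/c = 0.314, so (v/c)² = 0.098596
1 - (v/c)² = 0.901404
γ = 1/√(0.901404) = 1.053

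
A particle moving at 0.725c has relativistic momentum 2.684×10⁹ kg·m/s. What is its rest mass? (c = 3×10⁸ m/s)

γ = 1/√(1 - 0.725²) = 1.452
v = 0.725 × 3×10⁸ = 2.175×10⁸ m/s
m = p/(γv) = 2.684×10⁹/(1.452 × 2.175×10⁸) = 8.499 kg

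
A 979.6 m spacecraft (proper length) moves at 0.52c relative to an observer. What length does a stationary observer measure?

Proper length L₀ = 979.6 m
γ = 1/√(1 - 0.52²) = 1.17073
L = L₀/γ = 979.6/1.17073 = 836.7 m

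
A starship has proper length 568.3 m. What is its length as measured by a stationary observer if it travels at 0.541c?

Proper length L₀ = 568.3 m
γ = 1/√(1 - 0.541²) = 1.189
L = L₀/γ = 568.3/1.189 = 478.0 m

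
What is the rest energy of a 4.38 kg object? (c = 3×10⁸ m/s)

c² = (3×10⁸)² = 9.000×10¹⁶ m²/s²
E₀ = mc² = 4.38 × 9.000×10¹⁶ = 3.942×10¹⁷ J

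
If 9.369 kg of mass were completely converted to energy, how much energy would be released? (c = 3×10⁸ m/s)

Using E = mc²:
c² = (3×10⁸)² = 9×10¹⁶ m²/s²
E = 9.369 × 9×10¹⁶ = 8.432×10¹⁷ J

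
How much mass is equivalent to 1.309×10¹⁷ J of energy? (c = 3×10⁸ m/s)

From E = mc², we get m = E/c²
c² = (3×10⁸)² = 9×10¹⁶ m²/s²
m = 1.309×10¹⁷ / 9×10¹⁶ = 1.454 kg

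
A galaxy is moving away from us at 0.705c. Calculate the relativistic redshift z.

β = 0.705
(1+β)/(1-β) = 1.705/0.295 = 5.780
√(5.780) = 2.404
z = 2.404 - 1 = 1.404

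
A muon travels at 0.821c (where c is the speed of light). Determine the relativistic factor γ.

v/c = 0.821, so (v/c)² = 0.674041
1 - (v/c)² = 0.325959
γ = 1/√(0.325959) = 1.752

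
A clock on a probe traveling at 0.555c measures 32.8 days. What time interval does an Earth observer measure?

Proper time Δt₀ = 32.8 days
γ = 1/√(1 - 0.555²) = 1.202
Δt = γΔt₀ = 1.202 × 32.8 = 39.43 days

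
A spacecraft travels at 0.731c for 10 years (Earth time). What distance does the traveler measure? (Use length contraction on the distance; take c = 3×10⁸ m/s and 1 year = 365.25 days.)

Earth distance: d = v × t = 0.731c × 10 yr = 6.9206×10¹⁶ m
γ = 1.4655
d' = d/γ = 6.9206×10¹⁶/1.4655 = 4.722×10¹⁶ m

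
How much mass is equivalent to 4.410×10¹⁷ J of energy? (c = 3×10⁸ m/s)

From E = mc², we get m = E/c²
c² = (3×10⁸)² = 9×10¹⁶ m²/s²
m = 4.410×10¹⁷ / 9×10¹⁶ = 4.900 kg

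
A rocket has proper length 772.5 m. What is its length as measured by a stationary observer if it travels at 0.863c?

Proper length L₀ = 772.5 m
γ = 1/√(1 - 0.863²) = 1.979
L = L₀/γ = 772.5/1.979 = 390.3 m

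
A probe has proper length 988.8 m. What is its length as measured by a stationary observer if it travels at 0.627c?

Proper length L₀ = 988.8 m
γ = 1/√(1 - 0.627²) = 1.2837
L = L₀/γ = 988.8/1.2837 = 770.3 m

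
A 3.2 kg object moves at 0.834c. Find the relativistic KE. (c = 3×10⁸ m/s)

γ = 1/√(1 - 0.834²) = 1.8124
γ - 1 = 0.8124
KE = (γ-1)mc² = 0.8124 × 3.2 × (3×10⁸)² = 2.340×10¹⁷ J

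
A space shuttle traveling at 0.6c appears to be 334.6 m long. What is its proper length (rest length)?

Contracted length L = 334.6 m
γ = 1/√(1 - 0.6²) = 1.250
L₀ = γL = 1.250 × 334.6 = 418.3 m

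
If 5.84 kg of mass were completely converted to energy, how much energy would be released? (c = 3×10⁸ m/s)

Using E = mc²:
c² = (3×10⁸)² = 9×10¹⁶ m²/s²
E = 5.84 × 9×10¹⁶ = 5.256×10¹⁷ J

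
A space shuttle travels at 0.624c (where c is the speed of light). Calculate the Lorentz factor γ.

v/c = 0.624, so (v/c)² = 0.389376
1 - (v/c)² = 0.610624
γ = 1/√(0.610624) = 1.280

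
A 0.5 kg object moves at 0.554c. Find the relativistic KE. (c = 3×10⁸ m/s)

γ = 1/√(1 - 0.554²) = 1.20118
γ - 1 = 0.20118
KE = (γ-1)mc² = 0.20118 × 0.5 × (3×10⁸)² = 9.053×10¹⁵ J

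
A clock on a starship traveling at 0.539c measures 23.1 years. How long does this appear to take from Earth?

Proper time Δt₀ = 23.1 years
γ = 1/√(1 - 0.539²) = 1.187
Δt = γΔt₀ = 1.187 × 23.1 = 27.42 years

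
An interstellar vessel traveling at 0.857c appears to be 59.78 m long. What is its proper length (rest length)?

Contracted length L = 59.78 m
γ = 1/√(1 - 0.857²) = 1.941
L₀ = γL = 1.941 × 59.78 = 116.0 m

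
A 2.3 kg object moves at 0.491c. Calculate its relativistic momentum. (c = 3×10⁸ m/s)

γ = 1/√(1 - 0.491²) = 1.148
v = 0.491 × 3×10⁸ = 1.473×10⁸ m/s
p = γmv = 1.148 × 2.3 × 1.473×10⁸ = 3.889×10⁸ kg·m/s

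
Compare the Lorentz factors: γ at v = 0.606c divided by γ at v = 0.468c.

γ₁ = 1/√(1 - 0.606²) = 1.2571
γ₂ = 1/√(1 - 0.468²) = 1.1316
γ₁/γ₂ = 1.2571/1.1316 = 1.111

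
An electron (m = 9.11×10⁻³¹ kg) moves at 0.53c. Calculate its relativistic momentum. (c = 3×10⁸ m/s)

γ = 1/√(1 - 0.53²) = 1.179
v = 0.53 × 3×10⁸ = 1.590×10⁸ m/s
p = γmv = 1.179 × 9.11×10⁻³¹ × 1.590×10⁸ = 1.708×10⁻²² kg·m/s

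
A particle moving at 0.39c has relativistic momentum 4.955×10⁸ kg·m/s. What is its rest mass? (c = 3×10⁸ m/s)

γ = 1/√(1 - 0.39²) = 1.086
v = 0.39 × 3×10⁸ = 1.170×10⁸ m/s
m = p/(γv) = 4.955×10⁸/(1.086 × 1.170×10⁸) = 3.900 kg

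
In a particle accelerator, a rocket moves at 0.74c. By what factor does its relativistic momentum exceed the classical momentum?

p_rel = γmv, p_class = mv
Ratio = γ = 1/√(1 - 0.74²)
= 1/√(0.4524) = 1.487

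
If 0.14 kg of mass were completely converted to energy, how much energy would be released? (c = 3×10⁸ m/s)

Using E = mc²:
c² = (3×10⁸)² = 9×10¹⁶ m²/s²
E = 0.14 × 9×10¹⁶ = 1.260×10¹⁶ J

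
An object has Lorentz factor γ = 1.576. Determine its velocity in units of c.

From γ = 1/√(1 - v²/c²):
1/γ² = 1/1.576² = 0.4026
v²/c² = 1 - 0.4026 = 0.5974
v/c = √(0.5974) = 0.7729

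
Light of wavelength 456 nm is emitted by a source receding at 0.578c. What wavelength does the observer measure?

β = 0.578
Wavelength Doppler factor = √(1.578/0.422) = √(3.7393) = 1.9337
λ_obs = 456 × 1.9337 = 881.8 nm (redshift)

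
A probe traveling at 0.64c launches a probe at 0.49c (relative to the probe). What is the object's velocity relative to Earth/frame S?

u = (u' + v)/(1 + u'v/c²)
Numerator: 0.49 + 0.64 = 1.13
Denominator: 1 + 0.3136 = 1.3136
u = 1.13/1.3136 = 0.8602c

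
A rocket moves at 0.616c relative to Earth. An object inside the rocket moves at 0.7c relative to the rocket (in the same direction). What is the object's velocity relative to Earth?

u = (u' + v)/(1 + u'v/c²)
Numerator: 0.7 + 0.616 = 1.316
Denominator: 1 + 0.4312 = 1.4312
u = 1.316/1.4312 = 0.9195c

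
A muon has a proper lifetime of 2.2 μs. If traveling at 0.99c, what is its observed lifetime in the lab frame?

Proper lifetime τ₀ = 2.2 μs
γ = 1/√(1 - 0.99²) = 7.089
τ = γτ₀ = 7.089 × 2.2 μs = 15.60 μs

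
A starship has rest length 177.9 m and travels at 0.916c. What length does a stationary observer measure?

Proper length L₀ = 177.9 m
γ = 1/√(1 - 0.916²) = 2.4927
L = L₀/γ = 177.9/2.4927 = 71.37 m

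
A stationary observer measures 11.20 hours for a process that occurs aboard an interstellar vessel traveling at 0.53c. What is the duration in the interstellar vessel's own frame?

Dilated time Δt = 11.20 hours
γ = 1/√(1 - 0.53²) = 1.1792
Δt₀ = Δt/γ = 11.20/1.1792 = 9.498 hours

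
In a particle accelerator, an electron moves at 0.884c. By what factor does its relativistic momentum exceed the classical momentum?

p_rel = γmv, p_class = mv
Ratio = γ = 1/√(1 - 0.884²)
= 1/√(0.218544) = 2.139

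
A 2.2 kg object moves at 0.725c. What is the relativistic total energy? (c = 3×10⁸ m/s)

γ = 1/√(1 - 0.725²) = 1.452
mc² = 2.2 × (3×10⁸)² = 1.980×10¹⁷ J
E = γmc² = 1.452 × 1.980×10¹⁷ = 2.875×10¹⁷ J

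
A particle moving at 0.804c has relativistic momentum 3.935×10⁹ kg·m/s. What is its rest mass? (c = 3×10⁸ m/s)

γ = 1/√(1 - 0.804²) = 1.6817
v = 0.804 × 3×10⁸ = 2.412×10⁸ m/s
m = p/(γv) = 3.935×10⁹/(1.6817 × 2.412×10⁸) = 9.701 kg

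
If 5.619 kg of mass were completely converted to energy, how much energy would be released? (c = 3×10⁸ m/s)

Using E = mc²:
c² = (3×10⁸)² = 9×10¹⁶ m²/s²
E = 5.619 × 9×10¹⁶ = 5.057×10¹⁷ J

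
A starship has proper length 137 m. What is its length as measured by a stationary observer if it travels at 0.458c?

Proper length L₀ = 137 m
γ = 1/√(1 - 0.458²) = 1.125
L = L₀/γ = 137/1.125 = 121.8 m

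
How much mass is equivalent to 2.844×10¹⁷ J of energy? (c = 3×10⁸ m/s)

From E = mc², we get m = E/c²
c² = (3×10⁸)² = 9×10¹⁶ m²/s²
m = 2.844×10¹⁷ / 9×10¹⁶ = 3.160 kg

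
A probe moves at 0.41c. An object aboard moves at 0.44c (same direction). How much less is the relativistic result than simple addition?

Classical: u' + v = 0.44 + 0.41 = 0.85c
Relativistic: u = (0.44 + 0.41)/(1 + 0.1804) = 0.85/1.1804 = 0.7201c
Difference: 0.85 - 0.7201 = 0.1299c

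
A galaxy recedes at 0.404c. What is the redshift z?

β = 0.404
(1+β)/(1-β) = 1.404/0.596 = 2.3557
√(2.3557) = 1.5348
z = 1.5348 - 1 = 0.5348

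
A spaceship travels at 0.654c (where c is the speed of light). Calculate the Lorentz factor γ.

v/c = 0.654, so (v/c)² = 0.427716
1 - (v/c)² = 0.572284
γ = 1/√(0.572284) = 1.322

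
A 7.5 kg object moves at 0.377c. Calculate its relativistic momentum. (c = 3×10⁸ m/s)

γ = 1/√(1 - 0.377²) = 1.07966
v = 0.377 × 3×10⁸ = 1.131×10⁸ m/s
p = γmv = 1.07966 × 7.5 × 1.131×10⁸ = 9.158×10⁸ kg·m/s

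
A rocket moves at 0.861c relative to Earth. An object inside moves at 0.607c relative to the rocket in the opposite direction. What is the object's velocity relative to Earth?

Object's velocity in rocket frame is u' = -0.607c
u = (u' + v)/(1 + u'v/c²) = (v - 0.607)/(1 - 0.607·v/c²)
Numerator: 0.861 - 0.607 = 0.254
Denominator: 1 - 0.522627 = 0.477373
u = 0.254/0.477373 = 0.5321c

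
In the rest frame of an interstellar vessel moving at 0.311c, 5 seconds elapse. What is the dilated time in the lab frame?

Proper time Δt₀ = 5 seconds
γ = 1/√(1 - 0.311²) = 1.0522
Δt = γΔt₀ = 1.0522 × 5 = 5.261 seconds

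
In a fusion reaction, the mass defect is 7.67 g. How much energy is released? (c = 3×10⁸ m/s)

Convert mass defect: Δm = 7.67 g = 0.00767 kg
E = Δm·c² = 0.00767 × (3×10⁸)²
= 0.00767 × 9×10¹⁶ = 6.903×10¹⁴ J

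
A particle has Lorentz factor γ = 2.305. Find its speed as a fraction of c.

From γ = 1/√(1 - v²/c²):
1/γ² = 1/2.305² = 0.1882
v²/c² = 1 - 0.1882 = 0.8118
v/c = √(0.8118) = 0.9010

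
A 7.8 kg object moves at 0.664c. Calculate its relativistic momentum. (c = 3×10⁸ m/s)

γ = 1/√(1 - 0.664²) = 1.3374
v = 0.664 × 3×10⁸ = 1.992×10⁸ m/s
p = γmv = 1.3374 × 7.8 × 1.992×10⁸ = 2.078×10⁹ kg·m/s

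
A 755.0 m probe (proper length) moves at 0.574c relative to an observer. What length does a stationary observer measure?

Proper length L₀ = 755.0 m
γ = 1/√(1 - 0.574²) = 1.2212
L = L₀/γ = 755.0/1.2212 = 618.2 m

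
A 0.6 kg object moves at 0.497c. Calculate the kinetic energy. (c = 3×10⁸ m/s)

γ = 1/√(1 - 0.497²) = 1.1524
γ - 1 = 0.1524
KE = (γ-1)mc² = 0.1524 × 0.6 × (3×10⁸)² = 8.230×10¹⁵ J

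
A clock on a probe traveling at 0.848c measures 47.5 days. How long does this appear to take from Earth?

Proper time Δt₀ = 47.5 days
γ = 1/√(1 - 0.848²) = 1.8868
Δt = γΔt₀ = 1.8868 × 47.5 = 89.62 days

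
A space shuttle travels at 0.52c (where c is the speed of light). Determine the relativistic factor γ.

v/c = 0.52, so (v/c)² = 0.2704
1 - (v/c)² = 0.7296
γ = 1/√(0.7296) = 1.171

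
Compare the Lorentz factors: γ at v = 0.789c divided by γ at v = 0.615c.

γ₁ = 1/√(1 - 0.789²) = 1.6276
γ₂ = 1/√(1 - 0.615²) = 1.2682
γ₁/γ₂ = 1.6276/1.2682 = 1.283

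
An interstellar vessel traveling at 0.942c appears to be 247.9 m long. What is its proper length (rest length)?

Contracted length L = 247.9 m
γ = 1/√(1 - 0.942²) = 2.9796
L₀ = γL = 2.9796 × 247.9 = 738.6 m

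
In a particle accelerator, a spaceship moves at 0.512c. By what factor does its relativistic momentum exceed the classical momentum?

p_rel = γmv, p_class = mv
Ratio = γ = 1/√(1 - 0.512²)
= 1/√(0.737856) = 1.164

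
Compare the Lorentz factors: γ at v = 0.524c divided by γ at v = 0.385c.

γ₁ = 1/√(1 - 0.524²) = 1.1741
γ₂ = 1/√(1 - 0.385²) = 1.0835
γ₁/γ₂ = 1.1741/1.0835 = 1.084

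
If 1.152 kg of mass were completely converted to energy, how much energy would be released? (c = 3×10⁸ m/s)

Using E = mc²:
c² = (3×10⁸)² = 9×10¹⁶ m²/s²
E = 1.152 × 9×10¹⁶ = 1.037×10¹⁷ J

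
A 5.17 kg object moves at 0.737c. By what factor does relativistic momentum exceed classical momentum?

p_rel = γmv, p_class = mv
Ratio = γ = 1/√(1 - 0.737²) = 1.480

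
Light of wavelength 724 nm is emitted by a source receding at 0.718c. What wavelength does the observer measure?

β = 0.718
Wavelength Doppler factor = √(1.718/0.282) = √(6.092) = 2.468
λ_obs = 724 × 2.468 = 1787 nm (redshift)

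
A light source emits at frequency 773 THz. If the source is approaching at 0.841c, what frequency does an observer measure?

β = v/c = 0.841
(1+β)/(1-β) = 1.841/0.159 = 11.5786
Doppler factor = √(11.5786) = 3.4027
f_obs = 773 × 3.4027 = 2630 THz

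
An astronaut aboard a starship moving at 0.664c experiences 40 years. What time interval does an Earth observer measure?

Proper time Δt₀ = 40 years
γ = 1/√(1 - 0.664²) = 1.3374
Δt = γΔt₀ = 1.3374 × 40 = 53.50 years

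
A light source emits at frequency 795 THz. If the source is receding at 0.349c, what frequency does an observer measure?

β = v/c = 0.349
(1-β)/(1+β) = 0.651/1.349 = 0.4826
Doppler factor = √(0.4826) = 0.6947
f_obs = 795 × 0.6947 = 552.3 THz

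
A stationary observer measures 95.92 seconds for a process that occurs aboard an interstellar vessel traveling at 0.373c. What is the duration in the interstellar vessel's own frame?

Dilated time Δt = 95.92 seconds
γ = 1/√(1 - 0.373²) = 1.0778
Δt₀ = Δt/γ = 95.92/1.0778 = 89.00 seconds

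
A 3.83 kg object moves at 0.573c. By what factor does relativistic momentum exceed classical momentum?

p_rel = γmv, p_class = mv
Ratio = γ = 1/√(1 - 0.573²) = 1.220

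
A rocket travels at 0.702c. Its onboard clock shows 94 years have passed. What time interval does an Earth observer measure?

Proper time Δt₀ = 94 years
γ = 1/√(1 - 0.702²) = 1.404
Δt = γΔt₀ = 1.404 × 94 = 132.0 years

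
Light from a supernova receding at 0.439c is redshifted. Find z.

β = 0.439
(1+β)/(1-β) = 1.439/0.561 = 2.565
√(2.565) = 1.6016
z = 1.6016 - 1 = 0.6016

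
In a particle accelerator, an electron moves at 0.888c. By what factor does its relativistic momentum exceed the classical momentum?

p_rel = γmv, p_class = mv
Ratio = γ = 1/√(1 - 0.888²)
= 1/√(0.211456) = 2.175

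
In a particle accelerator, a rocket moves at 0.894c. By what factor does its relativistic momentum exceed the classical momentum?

p_rel = γmv, p_class = mv
Ratio = γ = 1/√(1 - 0.894²)
= 1/√(0.200764) = 2.232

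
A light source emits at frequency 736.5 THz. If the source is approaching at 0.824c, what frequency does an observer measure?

β = v/c = 0.824
(1+β)/(1-β) = 1.824/0.176 = 10.36
Doppler factor = √(10.36) = 3.219
f_obs = 736.5 × 3.219 = 2371 THz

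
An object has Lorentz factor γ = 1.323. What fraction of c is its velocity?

From γ = 1/√(1 - v²/c²):
1/γ² = 1/1.323² = 0.57132
v²/c² = 1 - 0.57132 = 0.42868
v/c = √(0.42868) = 0.6547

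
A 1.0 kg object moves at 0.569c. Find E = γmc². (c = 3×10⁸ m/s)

γ = 1/√(1 - 0.569²) = 1.216
mc² = 1.0 × (3×10⁸)² = 9.000×10¹⁶ J
E = γmc² = 1.216 × 9.000×10¹⁶ = 1.094×10¹⁷ J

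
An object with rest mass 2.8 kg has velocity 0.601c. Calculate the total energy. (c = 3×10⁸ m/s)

γ = 1/√(1 - 0.601²) = 1.251
mc² = 2.8 × (3×10⁸)² = 2.520×10¹⁷ J
E = γmc² = 1.251 × 2.520×10¹⁷ = 3.153×10¹⁷ J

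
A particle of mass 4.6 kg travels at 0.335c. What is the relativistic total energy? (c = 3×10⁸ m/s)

γ = 1/√(1 - 0.335²) = 1.0613
mc² = 4.6 × (3×10⁸)² = 4.140×10¹⁷ J
E = γmc² = 1.0613 × 4.140×10¹⁷ = 4.394×10¹⁷ J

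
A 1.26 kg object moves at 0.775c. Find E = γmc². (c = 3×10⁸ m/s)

γ = 1/√(1 - 0.775²) = 1.582
mc² = 1.26 × (3×10⁸)² = 1.134×10¹⁷ J
E = γmc² = 1.582 × 1.134×10¹⁷ = 1.794×10¹⁷ J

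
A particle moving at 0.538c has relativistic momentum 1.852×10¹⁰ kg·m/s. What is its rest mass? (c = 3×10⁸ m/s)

γ = 1/√(1 - 0.538²) = 1.18632
v = 0.538 × 3×10⁸ = 1.614×10⁸ m/s
m = p/(γv) = 1.852×10¹⁰/(1.18632 × 1.614×10⁸) = 96.72 kg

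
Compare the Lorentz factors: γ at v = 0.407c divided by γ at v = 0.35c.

γ₁ = 1/√(1 - 0.407²) = 1.0948
γ₂ = 1/√(1 - 0.35²) = 1.0675
γ₁/γ₂ = 1.0948/1.0675 = 1.026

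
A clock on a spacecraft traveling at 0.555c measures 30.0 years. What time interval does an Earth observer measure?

Proper time Δt₀ = 30.0 years
γ = 1/√(1 - 0.555²) = 1.202
Δt = γΔt₀ = 1.202 × 30.0 = 36.06 years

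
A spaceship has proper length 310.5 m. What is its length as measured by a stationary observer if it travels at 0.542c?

Proper length L₀ = 310.5 m
γ = 1/√(1 - 0.542²) = 1.190
L = L₀/γ = 310.5/1.190 = 260.9 m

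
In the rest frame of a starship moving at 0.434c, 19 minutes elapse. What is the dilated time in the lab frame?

Proper time Δt₀ = 19 minutes
γ = 1/√(1 - 0.434²) = 1.110
Δt = γΔt₀ = 1.110 × 19 = 21.09 minutes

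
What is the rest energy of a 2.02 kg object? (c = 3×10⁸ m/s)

c² = (3×10⁸)² = 9.000×10¹⁶ m²/s²
E₀ = mc² = 2.02 × 9.000×10¹⁶ = 1.818×10¹⁷ J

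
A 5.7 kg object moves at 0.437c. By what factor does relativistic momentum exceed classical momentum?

p_rel = γmv, p_class = mv
Ratio = γ = 1/√(1 - 0.437²) = 1.112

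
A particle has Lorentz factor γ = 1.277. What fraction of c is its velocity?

From γ = 1/√(1 - v²/c²):
1/γ² = 1/1.277² = 0.6132
v²/c² = 1 - 0.6132 = 0.3868
v/c = √(0.3868) = 0.6219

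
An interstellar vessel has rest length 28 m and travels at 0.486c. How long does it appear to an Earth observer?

Proper length L₀ = 28 m
γ = 1/√(1 - 0.486²) = 1.1442
L = L₀/γ = 28/1.1442 = 24.47 m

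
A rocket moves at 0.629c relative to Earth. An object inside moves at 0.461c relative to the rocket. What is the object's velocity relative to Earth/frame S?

u = (u' + v)/(1 + u'v/c²)
Numerator: 0.461 + 0.629 = 1.09
Denominator: 1 + 0.289969 = 1.289969
u = 1.09/1.289969 = 0.8450c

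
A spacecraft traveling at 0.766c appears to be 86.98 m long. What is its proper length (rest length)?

Contracted length L = 86.98 m
γ = 1/√(1 - 0.766²) = 1.556
L₀ = γL = 1.556 × 86.98 = 135.3 m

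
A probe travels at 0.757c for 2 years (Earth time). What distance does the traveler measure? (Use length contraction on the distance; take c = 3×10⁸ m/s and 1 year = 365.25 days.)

Earth distance: d = v × t = 0.757c × 2 yr = 1.433×10¹⁶ m
γ = 1.530
d' = d/γ = 1.433×10¹⁶/1.530 = 9.366×10¹⁵ m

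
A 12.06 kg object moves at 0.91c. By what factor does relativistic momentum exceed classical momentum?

p_rel = γmv, p_class = mv
Ratio = γ = 1/√(1 - 0.91²) = 2.412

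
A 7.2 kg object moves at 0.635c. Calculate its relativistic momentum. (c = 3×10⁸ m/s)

γ = 1/√(1 - 0.635²) = 1.2945
v = 0.635 × 3×10⁸ = 1.905×10⁸ m/s
p = γmv = 1.2945 × 7.2 × 1.905×10⁸ = 1.776×10⁹ kg·m/s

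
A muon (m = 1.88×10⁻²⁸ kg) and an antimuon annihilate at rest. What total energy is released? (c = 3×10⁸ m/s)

Both particles have the same rest mass, so total mass = 2m
E = 2m·c² = 2 × 1.88×10⁻²⁸ × (3×10⁸)²
= 2 × 1.88×10⁻²⁸ × 9×10¹⁶
= 3.384×10⁻¹¹ J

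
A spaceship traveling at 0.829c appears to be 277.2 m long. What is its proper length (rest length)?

Contracted length L = 277.2 m
γ = 1/√(1 - 0.829²) = 1.7881
L₀ = γL = 1.7881 × 277.2 = 495.7 m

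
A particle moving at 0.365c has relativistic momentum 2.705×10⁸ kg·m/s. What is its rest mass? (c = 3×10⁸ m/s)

γ = 1/√(1 - 0.365²) = 1.074
v = 0.365 × 3×10⁸ = 1.095×10⁸ m/s
m = p/(γv) = 2.705×10⁸/(1.074 × 1.095×10⁸) = 2.300 kg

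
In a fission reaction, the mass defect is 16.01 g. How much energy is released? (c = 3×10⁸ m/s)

Convert mass defect: Δm = 16.01 g = 0.01601 kg
E = Δm·c² = 0.01601 × (3×10⁸)²
= 0.01601 × 9×10¹⁶ = 1.441×10¹⁵ J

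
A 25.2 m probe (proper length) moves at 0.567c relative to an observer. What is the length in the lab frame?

Proper length L₀ = 25.2 m
γ = 1/√(1 - 0.567²) = 1.214
L = L₀/γ = 25.2/1.214 = 20.76 m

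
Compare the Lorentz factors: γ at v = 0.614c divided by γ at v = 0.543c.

γ₁ = 1/√(1 - 0.614²) = 1.267
γ₂ = 1/√(1 - 0.543²) = 1.191
γ₁/γ₂ = 1.267/1.191 = 1.064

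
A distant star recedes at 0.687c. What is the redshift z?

β = 0.687
(1+β)/(1-β) = 1.687/0.313 = 5.390
√(5.390) = 2.322
z = 2.322 - 1 = 1.322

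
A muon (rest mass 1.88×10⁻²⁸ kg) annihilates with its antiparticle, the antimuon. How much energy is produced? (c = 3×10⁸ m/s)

Both particles have the same rest mass, so total mass = 2m
E = 2m·c² = 2 × 1.88×10⁻²⁸ × (3×10⁸)²
= 2 × 1.88×10⁻²⁸ × 9×10¹⁶
= 3.384×10⁻¹¹ J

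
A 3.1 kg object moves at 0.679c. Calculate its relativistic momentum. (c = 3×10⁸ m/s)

γ = 1/√(1 - 0.679²) = 1.36214
v = 0.679 × 3×10⁸ = 2.037×10⁸ m/s
p = γmv = 1.36214 × 3.1 × 2.037×10⁸ = 8.602×10⁸ kg·m/s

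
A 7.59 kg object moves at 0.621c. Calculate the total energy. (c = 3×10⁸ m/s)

γ = 1/√(1 - 0.621²) = 1.2758
mc² = 7.59 × (3×10⁸)² = 6.831×10¹⁷ J
E = γmc² = 1.2758 × 6.831×10¹⁷ = 8.715×10¹⁷ J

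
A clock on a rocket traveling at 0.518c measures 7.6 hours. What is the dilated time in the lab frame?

Proper time Δt₀ = 7.6 hours
γ = 1/√(1 - 0.518²) = 1.1691
Δt = γΔt₀ = 1.1691 × 7.6 = 8.885 hours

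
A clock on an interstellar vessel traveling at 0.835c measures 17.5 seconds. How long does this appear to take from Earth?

Proper time Δt₀ = 17.5 seconds
γ = 1/√(1 - 0.835²) = 1.817
Δt = γΔt₀ = 1.817 × 17.5 = 31.80 seconds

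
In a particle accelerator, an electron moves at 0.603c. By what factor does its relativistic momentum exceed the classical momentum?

p_rel = γmv, p_class = mv
Ratio = γ = 1/√(1 - 0.603²)
= 1/√(0.636391) = 1.254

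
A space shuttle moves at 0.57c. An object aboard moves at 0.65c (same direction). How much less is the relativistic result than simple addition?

Classical: u' + v = 0.65 + 0.57 = 1.22c
Relativistic: u = (0.65 + 0.57)/(1 + 0.3705) = 1.22/1.3705 = 0.8902c
Difference: 1.22 - 0.8902 = 0.3298c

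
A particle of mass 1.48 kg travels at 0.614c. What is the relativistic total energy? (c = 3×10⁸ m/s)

γ = 1/√(1 - 0.614²) = 1.267
mc² = 1.48 × (3×10⁸)² = 1.332×10¹⁷ J
E = γmc² = 1.267 × 1.332×10¹⁷ = 1.688×10¹⁷ J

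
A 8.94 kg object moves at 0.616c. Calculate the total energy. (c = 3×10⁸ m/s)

γ = 1/√(1 - 0.616²) = 1.269
mc² = 8.94 × (3×10⁸)² = 8.046×10¹⁷ J
E = γmc² = 1.269 × 8.046×10¹⁷ = 1.021×10¹⁸ J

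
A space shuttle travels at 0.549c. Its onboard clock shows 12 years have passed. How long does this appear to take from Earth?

Proper time Δt₀ = 12 years
γ = 1/√(1 - 0.549²) = 1.1964
Δt = γΔt₀ = 1.1964 × 12 = 14.36 years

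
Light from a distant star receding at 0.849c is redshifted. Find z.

β = 0.849
(1+β)/(1-β) = 1.849/0.151 = 12.245
√(12.245) = 3.499
z = 3.499 - 1 = 2.499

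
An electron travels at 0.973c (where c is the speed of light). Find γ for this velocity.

v/c = 0.973, so (v/c)² = 0.946729
1 - (v/c)² = 0.053271
γ = 1/√(0.053271) = 4.333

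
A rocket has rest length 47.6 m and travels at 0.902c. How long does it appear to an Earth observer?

Proper length L₀ = 47.6 m
γ = 1/√(1 - 0.902²) = 2.316
L = L₀/γ = 47.6/2.316 = 20.55 m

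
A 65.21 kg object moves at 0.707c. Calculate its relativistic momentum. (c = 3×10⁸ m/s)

γ = 1/√(1 - 0.707²) = 1.414
v = 0.707 × 3×10⁸ = 2.121×10⁸ m/s
p = γmv = 1.414 × 65.21 × 2.121×10⁸ = 1.956×10¹⁰ kg·m/s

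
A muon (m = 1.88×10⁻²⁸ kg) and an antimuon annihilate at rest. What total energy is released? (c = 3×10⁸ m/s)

Both particles have the same rest mass, so total mass = 2m
E = 2m·c² = 2 × 1.88×10⁻²⁸ × (3×10⁸)²
= 2 × 1.88×10⁻²⁸ × 9×10¹⁶
= 3.384×10⁻¹¹ J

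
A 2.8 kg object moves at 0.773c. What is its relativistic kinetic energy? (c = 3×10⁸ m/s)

γ = 1/√(1 - 0.773²) = 1.5763
γ - 1 = 0.5763
KE = (γ-1)mc² = 0.5763 × 2.8 × (3×10⁸)² = 1.452×10¹⁷ J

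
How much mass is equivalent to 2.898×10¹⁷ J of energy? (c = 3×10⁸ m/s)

From E = mc², we get m = E/c²
c² = (3×10⁸)² = 9×10¹⁶ m²/s²
m = 2.898×10¹⁷ / 9×10¹⁶ = 3.220 kg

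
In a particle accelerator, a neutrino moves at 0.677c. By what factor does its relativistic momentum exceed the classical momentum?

p_rel = γmv, p_class = mv
Ratio = γ = 1/√(1 - 0.677²)
= 1/√(0.541671) = 1.359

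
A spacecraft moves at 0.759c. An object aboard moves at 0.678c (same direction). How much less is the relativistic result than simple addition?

Classical: u' + v = 0.678 + 0.759 = 1.437c
Relativistic: u = (0.678 + 0.759)/(1 + 0.514602) = 1.437/1.514602 = 0.9488c
Difference: 1.437 - 0.9488 = 0.4882c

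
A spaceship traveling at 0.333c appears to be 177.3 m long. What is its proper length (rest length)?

Contracted length L = 177.3 m
γ = 1/√(1 - 0.333²) = 1.0605
L₀ = γL = 1.0605 × 177.3 = 188.0 m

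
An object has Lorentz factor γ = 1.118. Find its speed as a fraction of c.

From γ = 1/√(1 - v²/c²):
1/γ² = 1/1.118² = 0.8000
v²/c² = 1 - 0.8000 = 0.2000
v/c = √(0.2000) = 0.4472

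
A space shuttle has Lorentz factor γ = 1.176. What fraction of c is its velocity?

From γ = 1/√(1 - v²/c²):
1/γ² = 1/1.176² = 0.7231
v²/c² = 1 - 0.7231 = 0.2769
v/c = √(0.2769) = 0.5262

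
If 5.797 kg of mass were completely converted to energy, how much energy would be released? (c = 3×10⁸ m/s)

Using E = mc²:
c² = (3×10⁸)² = 9×10¹⁶ m²/s²
E = 5.797 × 9×10¹⁶ = 5.217×10¹⁷ J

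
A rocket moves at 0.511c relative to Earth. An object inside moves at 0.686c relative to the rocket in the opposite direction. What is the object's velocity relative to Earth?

Object's velocity in rocket frame is u' = -0.686c
u = (u' + v)/(1 + u'v/c²) = (v - 0.686)/(1 - 0.686·v/c²)
Numerator: 0.511 - 0.686 = -0.175
Denominator: 1 - 0.350546 = 0.649454
u = -0.175/0.649454 = -0.2695c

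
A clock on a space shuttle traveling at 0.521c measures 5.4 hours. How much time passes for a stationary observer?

Proper time Δt₀ = 5.4 hours
γ = 1/√(1 - 0.521²) = 1.17157
Δt = γΔt₀ = 1.17157 × 5.4 = 6.326 hours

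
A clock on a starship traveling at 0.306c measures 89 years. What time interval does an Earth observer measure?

Proper time Δt₀ = 89 years
γ = 1/√(1 - 0.306²) = 1.05039
Δt = γΔt₀ = 1.05039 × 89 = 93.48 years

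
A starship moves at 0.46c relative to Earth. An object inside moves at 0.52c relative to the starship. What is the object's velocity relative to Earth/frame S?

u = (u' + v)/(1 + u'v/c²)
Numerator: 0.52 + 0.46 = 0.98
Denominator: 1 + 0.2392 = 1.2392
u = 0.98/1.2392 = 0.7908c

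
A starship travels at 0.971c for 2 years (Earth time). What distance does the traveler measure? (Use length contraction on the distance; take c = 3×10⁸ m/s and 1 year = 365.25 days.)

Earth distance: d = v × t = 0.971c × 2 yr = 1.839×10¹⁶ m
γ = 4.183
d' = d/γ = 1.839×10¹⁶/4.183 = 4.396×10¹⁵ m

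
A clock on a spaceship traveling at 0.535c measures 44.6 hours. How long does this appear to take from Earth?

Proper time Δt₀ = 44.6 hours
γ = 1/√(1 - 0.535²) = 1.1836
Δt = γΔt₀ = 1.1836 × 44.6 = 52.79 hours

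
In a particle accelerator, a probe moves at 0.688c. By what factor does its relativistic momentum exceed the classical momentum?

p_rel = γmv, p_class = mv
Ratio = γ = 1/√(1 - 0.688²)
= 1/√(0.526656) = 1.378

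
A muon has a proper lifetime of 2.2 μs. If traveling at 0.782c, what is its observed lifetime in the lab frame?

Proper lifetime τ₀ = 2.2 μs
γ = 1/√(1 - 0.782²) = 1.6044
τ = γτ₀ = 1.6044 × 2.2 μs = 3.530 μs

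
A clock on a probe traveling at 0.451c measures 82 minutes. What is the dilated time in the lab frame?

Proper time Δt₀ = 82 minutes
γ = 1/√(1 - 0.451²) = 1.1204
Δt = γΔt₀ = 1.1204 × 82 = 91.87 minutes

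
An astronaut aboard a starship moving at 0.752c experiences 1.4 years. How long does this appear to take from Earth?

Proper time Δt₀ = 1.4 years
γ = 1/√(1 - 0.752²) = 1.517
Δt = γΔt₀ = 1.517 × 1.4 = 2.124 years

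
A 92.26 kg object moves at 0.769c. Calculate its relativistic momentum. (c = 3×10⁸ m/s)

γ = 1/√(1 - 0.769²) = 1.5643
v = 0.769 × 3×10⁸ = 2.307×10⁸ m/s
p = γmv = 1.5643 × 92.26 × 2.307×10⁸ = 3.330×10¹⁰ kg·m/s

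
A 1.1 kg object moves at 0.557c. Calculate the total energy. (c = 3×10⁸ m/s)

γ = 1/√(1 - 0.557²) = 1.204
mc² = 1.1 × (3×10⁸)² = 9.900×10¹⁶ J
E = γmc² = 1.204 × 9.900×10¹⁶ = 1.192×10¹⁷ J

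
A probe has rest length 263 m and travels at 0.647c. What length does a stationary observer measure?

Proper length L₀ = 263 m
γ = 1/√(1 - 0.647²) = 1.3115
L = L₀/γ = 263/1.3115 = 200.5 m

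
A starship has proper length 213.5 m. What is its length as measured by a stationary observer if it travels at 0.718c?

Proper length L₀ = 213.5 m
γ = 1/√(1 - 0.718²) = 1.437
L = L₀/γ = 213.5/1.437 = 148.6 m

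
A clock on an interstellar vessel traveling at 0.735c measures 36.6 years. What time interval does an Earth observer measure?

Proper time Δt₀ = 36.6 years
γ = 1/√(1 - 0.735²) = 1.4748
Δt = γΔt₀ = 1.4748 × 36.6 = 53.98 years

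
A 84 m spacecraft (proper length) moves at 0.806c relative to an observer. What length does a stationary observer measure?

Proper length L₀ = 84 m
γ = 1/√(1 - 0.806²) = 1.6894
L = L₀/γ = 84/1.6894 = 49.72 m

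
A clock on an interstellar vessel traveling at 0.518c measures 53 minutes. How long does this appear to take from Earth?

Proper time Δt₀ = 53 minutes
γ = 1/√(1 - 0.518²) = 1.169
Δt = γΔt₀ = 1.169 × 53 = 61.96 minutes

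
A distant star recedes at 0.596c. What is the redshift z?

β = 0.596
(1+β)/(1-β) = 1.596/0.404 = 3.9505
√(3.9505) = 1.9876
z = 1.9876 - 1 = 0.9876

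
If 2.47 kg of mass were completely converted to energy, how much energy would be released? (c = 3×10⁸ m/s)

Using E = mc²:
c² = (3×10⁸)² = 9×10¹⁶ m²/s²
E = 2.47 × 9×10¹⁶ = 2.223×10¹⁷ J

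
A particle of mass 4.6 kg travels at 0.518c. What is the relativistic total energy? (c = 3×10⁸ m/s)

γ = 1/√(1 - 0.518²) = 1.169
mc² = 4.6 × (3×10⁸)² = 4.140×10¹⁷ J
E = γmc² = 1.169 × 4.140×10¹⁷ = 4.840×10¹⁷ J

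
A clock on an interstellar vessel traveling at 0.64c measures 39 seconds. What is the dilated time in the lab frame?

Proper time Δt₀ = 39 seconds
γ = 1/√(1 - 0.64²) = 1.30145
Δt = γΔt₀ = 1.30145 × 39 = 50.76 seconds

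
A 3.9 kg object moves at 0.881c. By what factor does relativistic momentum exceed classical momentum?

p_rel = γmv, p_class = mv
Ratio = γ = 1/√(1 - 0.881²) = 2.114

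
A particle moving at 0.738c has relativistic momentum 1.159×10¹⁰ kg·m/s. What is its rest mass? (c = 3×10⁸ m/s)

γ = 1/√(1 - 0.738²) = 1.482
v = 0.738 × 3×10⁸ = 2.214×10⁸ m/s
m = p/(γv) = 1.159×10¹⁰/(1.482 × 2.214×10⁸) = 35.32 kg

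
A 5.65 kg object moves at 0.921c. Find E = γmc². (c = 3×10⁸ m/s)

γ = 1/√(1 - 0.921²) = 2.567
mc² = 5.65 × (3×10⁸)² = 5.085×10¹⁷ J
E = γmc² = 2.567 × 5.085×10¹⁷ = 1.305×10¹⁸ J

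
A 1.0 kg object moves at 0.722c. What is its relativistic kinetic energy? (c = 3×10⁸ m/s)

γ = 1/√(1 - 0.722²) = 1.4453
γ - 1 = 0.4453
KE = (γ-1)mc² = 0.4453 × 1.0 × (3×10⁸)² = 4.008×10¹⁶ J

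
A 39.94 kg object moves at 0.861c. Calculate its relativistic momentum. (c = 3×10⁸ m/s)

γ = 1/√(1 - 0.861²) = 1.966
v = 0.861 × 3×10⁸ = 2.583×10⁸ m/s
p = γmv = 1.966 × 39.94 × 2.583×10⁸ = 2.028×10¹⁰ kg·m/s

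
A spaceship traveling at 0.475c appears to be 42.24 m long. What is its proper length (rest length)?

Contracted length L = 42.24 m
γ = 1/√(1 - 0.475²) = 1.1364
L₀ = γL = 1.1364 × 42.24 = 48.00 m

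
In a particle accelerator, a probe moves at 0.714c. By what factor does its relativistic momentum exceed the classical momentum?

p_rel = γmv, p_class = mv
Ratio = γ = 1/√(1 - 0.714²)
= 1/√(0.490204) = 1.428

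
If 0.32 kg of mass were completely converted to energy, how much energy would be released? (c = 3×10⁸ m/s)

Using E = mc²:
c² = (3×10⁸)² = 9×10¹⁶ m²/s²
E = 0.32 × 9×10¹⁶ = 2.880×10¹⁶ J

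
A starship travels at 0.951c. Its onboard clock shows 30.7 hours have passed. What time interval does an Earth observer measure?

Proper time Δt₀ = 30.7 hours
γ = 1/√(1 - 0.951²) = 3.2342
Δt = γΔt₀ = 3.2342 × 30.7 = 99.29 hours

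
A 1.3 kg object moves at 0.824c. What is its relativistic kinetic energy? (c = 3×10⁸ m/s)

γ = 1/√(1 - 0.824²) = 1.76495
γ - 1 = 0.76495
KE = (γ-1)mc² = 0.76495 × 1.3 × (3×10⁸)² = 8.950×10¹⁶ J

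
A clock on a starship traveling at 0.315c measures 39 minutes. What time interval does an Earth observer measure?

Proper time Δt₀ = 39 minutes
γ = 1/√(1 - 0.315²) = 1.0536
Δt = γΔt₀ = 1.0536 × 39 = 41.09 minutes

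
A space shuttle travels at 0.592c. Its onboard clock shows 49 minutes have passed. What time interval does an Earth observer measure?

Proper time Δt₀ = 49 minutes
γ = 1/√(1 - 0.592²) = 1.2408
Δt = γΔt₀ = 1.2408 × 49 = 60.80 minutes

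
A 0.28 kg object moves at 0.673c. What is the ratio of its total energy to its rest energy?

E = γmc², E₀ = mc²
E/E₀ = γ = 1/√(1 - 0.673²) = 1.352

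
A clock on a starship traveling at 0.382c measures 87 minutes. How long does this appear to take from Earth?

Proper time Δt₀ = 87 minutes
γ = 1/√(1 - 0.382²) = 1.0821
Δt = γΔt₀ = 1.0821 × 87 = 94.14 minutes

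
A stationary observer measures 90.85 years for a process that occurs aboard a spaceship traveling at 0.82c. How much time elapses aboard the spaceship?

Dilated time Δt = 90.85 years
γ = 1/√(1 - 0.82²) = 1.747
Δt₀ = Δt/γ = 90.85/1.747 = 52.00 years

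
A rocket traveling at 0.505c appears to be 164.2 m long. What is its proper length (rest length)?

Contracted length L = 164.2 m
γ = 1/√(1 - 0.505²) = 1.1586
L₀ = γL = 1.1586 × 164.2 = 190.2 m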